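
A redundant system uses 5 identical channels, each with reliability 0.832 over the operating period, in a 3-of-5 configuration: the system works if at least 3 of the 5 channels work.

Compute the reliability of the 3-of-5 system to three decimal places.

0.964

R = Σ_{i=3}^{5} C(5,i) p^i (1−p)^{5−i} with p = 0.832
C(5,3)·0.832^3·0.168^2 = 0.16255
C(5,4)·0.832^4·0.168^1 = 0.40251
C(5,5)·0.832^5·0.168^0 = 0.39867
Sum = 0.964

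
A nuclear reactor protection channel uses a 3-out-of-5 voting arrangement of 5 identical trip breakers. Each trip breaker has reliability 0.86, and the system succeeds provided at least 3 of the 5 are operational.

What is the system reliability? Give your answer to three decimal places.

0.978

R = Σ_{i=3}^{5} C(5,i) p^i (1−p)^{5−i} with p = 0.86
C(5,3)·0.86^3·0.14^2 = 0.12467
C(5,4)·0.86^4·0.14^1 = 0.38291
C(5,5)·0.86^5·0.14^0 = 0.47043
Sum = 0.978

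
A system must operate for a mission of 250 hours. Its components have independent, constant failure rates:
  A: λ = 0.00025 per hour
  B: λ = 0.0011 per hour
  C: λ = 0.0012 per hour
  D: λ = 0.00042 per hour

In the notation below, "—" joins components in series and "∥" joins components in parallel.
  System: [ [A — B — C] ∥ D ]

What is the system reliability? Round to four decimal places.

R(A) = exp(−0.00025 × 250) = 0.939413
R(B) = exp(−0.0011 × 250) = 0.759572
R(C) = exp(−0.0012 × 250) = 0.740818
R(D) = exp(−0.00042 × 250) = 0.900325
Series (A, B, and C): 0.939413 × 0.759572 × 0.740818 = 0.528612
Parallel ([0.528612] and D): 1 − (1 − 0.528612)(1 − 0.900325) = 0.9530

0.9530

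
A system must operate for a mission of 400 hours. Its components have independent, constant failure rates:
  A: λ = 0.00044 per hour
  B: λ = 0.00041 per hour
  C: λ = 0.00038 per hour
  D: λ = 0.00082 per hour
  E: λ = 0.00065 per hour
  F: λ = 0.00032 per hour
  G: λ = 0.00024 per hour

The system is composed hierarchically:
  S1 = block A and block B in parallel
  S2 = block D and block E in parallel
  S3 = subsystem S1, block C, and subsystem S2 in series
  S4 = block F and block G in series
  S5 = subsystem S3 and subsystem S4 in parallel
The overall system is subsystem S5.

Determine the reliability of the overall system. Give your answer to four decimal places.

0.9567

R(A) = exp(−0.00044 × 400) = 0.838618
R(B) = exp(−0.00041 × 400) = 0.848742
R(C) = exp(−0.00038 × 400) = 0.858988
R(D) = exp(−0.00082 × 400) = 0.720363
R(E) = exp(−0.00065 × 400) = 0.771052
R(F) = exp(−0.00032 × 400) = 0.879853
R(G) = exp(−0.00024 × 400) = 0.908464
Parallel (A and B): 1 − (1 − 0.838618)(1 − 0.848742) = 0.975590
Parallel (D and E): 1 − (1 − 0.720363)(1 − 0.771052) = 0.935978
Series ([0.975590], C, and [0.935978]): 0.975590 × 0.858988 × 0.935978 = 0.784368
Series (F and G): 0.879853 × 0.908464 = 0.799315
Parallel ([0.784368] and [0.799315]): 1 − (1 − 0.784368)(1 − 0.799315) = 0.9567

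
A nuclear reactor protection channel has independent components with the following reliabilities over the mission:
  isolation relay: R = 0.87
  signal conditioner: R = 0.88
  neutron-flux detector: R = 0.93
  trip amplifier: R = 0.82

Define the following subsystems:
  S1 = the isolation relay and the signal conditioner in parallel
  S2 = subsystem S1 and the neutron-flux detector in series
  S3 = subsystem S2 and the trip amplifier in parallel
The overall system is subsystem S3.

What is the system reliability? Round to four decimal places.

0.9848

Parallel (isolation relay and signal conditioner): 1 − (1 − 0.870000)(1 − 0.880000) = 0.984400
Series ([0.984400] and neutron-flux detector): 0.984400 × 0.930000 = 0.915492
Parallel ([0.915492] and trip amplifier): 1 − (1 − 0.915492)(1 − 0.820000) = 0.9848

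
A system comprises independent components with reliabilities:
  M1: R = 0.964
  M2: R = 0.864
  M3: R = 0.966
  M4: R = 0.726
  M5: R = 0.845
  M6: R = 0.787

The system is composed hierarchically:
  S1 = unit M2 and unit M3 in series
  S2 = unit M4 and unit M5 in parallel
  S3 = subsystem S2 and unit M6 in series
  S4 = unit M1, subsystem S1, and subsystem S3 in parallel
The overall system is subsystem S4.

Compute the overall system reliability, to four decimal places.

Series (M2 and M3): 0.864000 × 0.966000 = 0.834624
Parallel (M4 and M5): 1 − (1 − 0.726000)(1 − 0.845000) = 0.957530
Series ([0.957530] and M6): 0.957530 × 0.787000 = 0.753576
Parallel (M1, [0.834624], and [0.753576]): 1 − (1 − 0.964000)(1 − 0.834624)(1 − 0.753576) = 0.9985

0.9985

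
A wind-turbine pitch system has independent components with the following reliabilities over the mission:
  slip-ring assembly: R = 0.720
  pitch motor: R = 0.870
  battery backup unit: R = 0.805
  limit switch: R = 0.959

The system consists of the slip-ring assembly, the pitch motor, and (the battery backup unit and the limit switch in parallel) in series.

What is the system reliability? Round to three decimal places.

0.621

Parallel (battery backup unit and limit switch): 1 − (1 − 0.80500)(1 − 0.95900) = 0.99201
Series (slip-ring assembly, pitch motor, and [0.99201]): 0.72000 × 0.87000 × 0.99201 = 0.621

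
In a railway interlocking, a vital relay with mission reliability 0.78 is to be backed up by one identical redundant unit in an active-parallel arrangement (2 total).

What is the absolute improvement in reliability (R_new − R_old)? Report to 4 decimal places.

R_before = 0.78
R_after = 1 − (1 − 0.78)^2 = 0.9516
ΔR = 0.9516 − 0.78 = 0.1716

0.1716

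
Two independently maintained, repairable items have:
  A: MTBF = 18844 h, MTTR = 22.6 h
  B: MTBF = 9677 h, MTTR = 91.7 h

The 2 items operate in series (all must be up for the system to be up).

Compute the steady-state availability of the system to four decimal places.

A(A) = MTBF/(MTBF+MTTR) = 18844/(18844+22.6) = 0.998802
A(B) = MTBF/(MTBF+MTTR) = 9677/(9677+91.7) = 0.990613
Series availability: 0.998802 × 0.990613 = 0.9894

0.9894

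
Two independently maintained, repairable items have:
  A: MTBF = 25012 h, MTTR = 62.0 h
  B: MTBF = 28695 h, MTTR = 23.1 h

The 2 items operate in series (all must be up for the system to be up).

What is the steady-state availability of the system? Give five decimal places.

0.99672

A(A) = MTBF/(MTBF+MTTR) = 25012/(25012+62.0) = 0.997527
A(B) = MTBF/(MTBF+MTTR) = 28695/(28695+23.1) = 0.999196
Series availability: 0.997527 × 0.999196 = 0.99672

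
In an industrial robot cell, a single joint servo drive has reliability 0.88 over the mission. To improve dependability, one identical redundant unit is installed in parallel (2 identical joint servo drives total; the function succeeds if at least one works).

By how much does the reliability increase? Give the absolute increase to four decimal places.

R_before = 0.88
R_after = 1 − (1 − 0.88)^2 = 0.9856
ΔR = 0.9856 − 0.88 = 0.1056

0.1056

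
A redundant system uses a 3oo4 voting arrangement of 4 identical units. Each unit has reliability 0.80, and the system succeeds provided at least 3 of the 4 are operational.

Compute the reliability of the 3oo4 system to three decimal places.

R = Σ_{i=3}^{4} C(4,i) p^i (1−p)^{4−i} with p = 0.80
C(4,3)·0.80^3·0.20^1 = 0.40960
C(4,4)·0.80^4·0.20^0 = 0.40960
Sum = 0.819

0.819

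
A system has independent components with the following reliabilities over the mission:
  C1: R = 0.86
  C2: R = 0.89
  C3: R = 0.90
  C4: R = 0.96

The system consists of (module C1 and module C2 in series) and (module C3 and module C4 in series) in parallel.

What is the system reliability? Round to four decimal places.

Series (C1 and C2): 0.860000 × 0.890000 = 0.765400
Series (C3 and C4): 0.900000 × 0.960000 = 0.864000
Parallel ([0.765400] and [0.864000]): 1 − (1 − 0.765400)(1 − 0.864000) = 0.9681

0.9681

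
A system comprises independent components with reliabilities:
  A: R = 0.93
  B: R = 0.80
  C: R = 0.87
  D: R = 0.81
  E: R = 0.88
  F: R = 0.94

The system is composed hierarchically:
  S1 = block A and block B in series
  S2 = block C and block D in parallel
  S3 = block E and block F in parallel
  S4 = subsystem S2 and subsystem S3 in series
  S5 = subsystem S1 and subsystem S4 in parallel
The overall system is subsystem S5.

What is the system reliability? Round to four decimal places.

0.9919

Series (A and B): 0.930000 × 0.800000 = 0.744000
Parallel (C and D): 1 − (1 − 0.870000)(1 − 0.810000) = 0.975300
Parallel (E and F): 1 − (1 − 0.880000)(1 − 0.940000) = 0.992800
Series ([0.975300] and [0.992800]): 0.975300 × 0.992800 = 0.968278
Parallel ([0.744000] and [0.968278]): 1 − (1 − 0.744000)(1 − 0.968278) = 0.9919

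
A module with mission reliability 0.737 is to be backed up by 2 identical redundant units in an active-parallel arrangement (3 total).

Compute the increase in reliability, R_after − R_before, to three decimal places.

0.245

R_before = 0.737
R_after = 1 − (1 − 0.737)^3 = 0.982
ΔR = 0.982 − 0.737 = 0.245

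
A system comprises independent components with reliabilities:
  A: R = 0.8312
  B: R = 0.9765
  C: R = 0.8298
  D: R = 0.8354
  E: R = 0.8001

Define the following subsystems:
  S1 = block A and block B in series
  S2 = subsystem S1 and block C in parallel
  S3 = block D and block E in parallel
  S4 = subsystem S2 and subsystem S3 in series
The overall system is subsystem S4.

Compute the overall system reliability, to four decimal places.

0.9361

Series (A and B): 0.831200 × 0.976500 = 0.811667
Parallel ([0.811667] and C): 1 − (1 − 0.811667)(1 − 0.829800) = 0.967946
Parallel (D and E): 1 − (1 − 0.835400)(1 − 0.800100) = 0.967096
Series ([0.967946] and [0.967096]): 0.967946 × 0.967096 = 0.9361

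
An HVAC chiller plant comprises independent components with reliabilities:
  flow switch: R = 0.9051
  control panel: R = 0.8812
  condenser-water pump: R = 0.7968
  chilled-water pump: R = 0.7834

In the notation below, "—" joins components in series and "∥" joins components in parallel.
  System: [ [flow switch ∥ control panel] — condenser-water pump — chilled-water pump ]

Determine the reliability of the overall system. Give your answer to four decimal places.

0.6172

Parallel (flow switch and control panel): 1 − (1 − 0.905100)(1 − 0.881200) = 0.988726
Series ([0.988726], condenser-water pump, and chilled-water pump): 0.988726 × 0.796800 × 0.783400 = 0.6172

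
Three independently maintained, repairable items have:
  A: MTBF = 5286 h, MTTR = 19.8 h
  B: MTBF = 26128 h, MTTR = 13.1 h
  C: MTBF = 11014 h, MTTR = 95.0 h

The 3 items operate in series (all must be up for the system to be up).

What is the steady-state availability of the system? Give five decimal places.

A(A) = MTBF/(MTBF+MTTR) = 5286/(5286+19.8) = 0.996268
A(B) = MTBF/(MTBF+MTTR) = 26128/(26128+13.1) = 0.999499
A(C) = MTBF/(MTBF+MTTR) = 11014/(11014+95.0) = 0.991448
Series availability: 0.996268 × 0.999499 × 0.991448 = 0.98725

0.98725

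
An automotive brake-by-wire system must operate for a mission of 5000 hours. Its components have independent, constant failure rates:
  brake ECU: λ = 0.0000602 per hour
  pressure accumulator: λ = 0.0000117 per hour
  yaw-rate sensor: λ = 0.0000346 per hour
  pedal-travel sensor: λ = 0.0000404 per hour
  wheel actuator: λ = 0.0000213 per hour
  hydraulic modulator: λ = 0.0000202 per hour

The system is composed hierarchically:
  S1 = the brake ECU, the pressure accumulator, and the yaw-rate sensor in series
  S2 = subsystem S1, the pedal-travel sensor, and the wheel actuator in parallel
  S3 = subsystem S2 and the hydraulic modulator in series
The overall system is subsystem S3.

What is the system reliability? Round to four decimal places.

R(brake ECU) = exp(−0.0000602 × 5000) = 0.740078
R(pressure accumulator) = exp(−0.0000117 × 5000) = 0.943178
R(yaw-rate sensor) = exp(−0.0000346 × 5000) = 0.841138
R(pedal-travel sensor) = exp(−0.0000404 × 5000) = 0.817095
R(wheel actuator) = exp(−0.0000213 × 5000) = 0.898975
R(hydraulic modulator) = exp(−0.0000202 × 5000) = 0.903933
Series (brake ECU, pressure accumulator, and yaw-rate sensor): 0.740078 × 0.943178 × 0.841138 = 0.587136
Parallel ([0.587136], pedal-travel sensor, and wheel actuator): 1 − (1 − 0.587136)(1 − 0.817095)(1 − 0.898975) = 0.992371
Series ([0.992371] and hydraulic modulator): 0.992371 × 0.903933 = 0.8970

0.8970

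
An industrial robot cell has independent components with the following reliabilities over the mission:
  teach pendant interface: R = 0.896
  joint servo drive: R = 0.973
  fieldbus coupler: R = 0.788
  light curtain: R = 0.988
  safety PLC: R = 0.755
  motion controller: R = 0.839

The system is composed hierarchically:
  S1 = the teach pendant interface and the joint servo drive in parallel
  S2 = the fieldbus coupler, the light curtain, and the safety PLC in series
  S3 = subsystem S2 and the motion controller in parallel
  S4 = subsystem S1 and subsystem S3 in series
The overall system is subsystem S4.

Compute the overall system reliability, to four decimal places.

0.9310

Parallel (teach pendant interface and joint servo drive): 1 − (1 − 0.896000)(1 − 0.973000) = 0.997192
Series (fieldbus coupler, light curtain, and safety PLC): 0.788000 × 0.988000 × 0.755000 = 0.587801
Parallel ([0.587801] and motion controller): 1 − (1 − 0.587801)(1 − 0.839000) = 0.933636
Series ([0.997192] and [0.933636]): 0.997192 × 0.933636 = 0.9310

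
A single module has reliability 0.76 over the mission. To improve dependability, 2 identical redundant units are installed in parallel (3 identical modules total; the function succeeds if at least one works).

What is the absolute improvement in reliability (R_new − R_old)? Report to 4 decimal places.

R_before = 0.76
R_after = 1 − (1 − 0.76)^3 = 0.9862
ΔR = 0.9862 − 0.76 = 0.2262

0.2262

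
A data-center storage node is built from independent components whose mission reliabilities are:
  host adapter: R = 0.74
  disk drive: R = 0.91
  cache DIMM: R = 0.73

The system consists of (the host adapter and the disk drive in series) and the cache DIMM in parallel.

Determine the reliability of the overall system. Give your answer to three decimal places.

0.912

Series (host adapter and disk drive): 0.74000 × 0.91000 = 0.67340
Parallel ([0.67340] and cache DIMM): 1 − (1 − 0.67340)(1 − 0.73000) = 0.912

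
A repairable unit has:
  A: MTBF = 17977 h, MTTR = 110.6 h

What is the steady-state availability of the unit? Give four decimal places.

0.9939

A(A) = MTBF/(MTBF+MTTR) = 17977/(17977+110.6) = 0.9939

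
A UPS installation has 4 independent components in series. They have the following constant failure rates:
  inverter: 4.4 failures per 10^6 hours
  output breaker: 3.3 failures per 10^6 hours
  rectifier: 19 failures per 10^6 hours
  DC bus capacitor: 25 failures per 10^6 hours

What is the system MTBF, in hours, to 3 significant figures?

Series of exponential components: λ_sys = Σ λ_i
λ_sys = 0.0000044 + 0.0000033 + 0.000019 + 0.000025 = 5.1700e-05 /h
MTBF = 1 / λ_sys = 19300 h

19300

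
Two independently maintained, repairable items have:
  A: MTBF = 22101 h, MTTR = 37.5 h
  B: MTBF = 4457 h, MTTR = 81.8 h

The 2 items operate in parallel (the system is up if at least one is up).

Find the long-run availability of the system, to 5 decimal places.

A(A) = MTBF/(MTBF+MTTR) = 22101/(22101+37.5) = 0.998306
A(B) = MTBF/(MTBF+MTTR) = 4457/(4457+81.8) = 0.981978
Parallel availability: 1 − (1 − 0.998306)(1 − 0.981978) = 0.99997

0.99997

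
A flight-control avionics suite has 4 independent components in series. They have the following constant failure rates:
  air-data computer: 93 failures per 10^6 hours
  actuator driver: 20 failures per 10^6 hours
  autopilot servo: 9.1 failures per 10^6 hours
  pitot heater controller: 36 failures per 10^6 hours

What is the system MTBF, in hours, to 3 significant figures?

6330

Series of exponential components: λ_sys = Σ λ_i
λ_sys = 0.000093 + 0.000020 + 0.0000091 + 0.000036 = 1.5810e-04 /h
MTBF = 1 / λ_sys = 6330 h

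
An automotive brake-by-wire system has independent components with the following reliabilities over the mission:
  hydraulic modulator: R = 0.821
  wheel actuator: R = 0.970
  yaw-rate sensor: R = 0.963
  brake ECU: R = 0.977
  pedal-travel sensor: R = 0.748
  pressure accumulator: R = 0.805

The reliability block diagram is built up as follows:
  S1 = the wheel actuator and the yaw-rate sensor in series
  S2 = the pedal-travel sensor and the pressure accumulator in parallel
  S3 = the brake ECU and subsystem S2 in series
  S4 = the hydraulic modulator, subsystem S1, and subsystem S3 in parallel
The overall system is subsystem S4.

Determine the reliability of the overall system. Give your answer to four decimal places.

0.9992

Series (wheel actuator and yaw-rate sensor): 0.970000 × 0.963000 = 0.934110
Parallel (pedal-travel sensor and pressure accumulator): 1 − (1 − 0.748000)(1 − 0.805000) = 0.950860
Series (brake ECU and [0.950860]): 0.977000 × 0.950860 = 0.928990
Parallel (hydraulic modulator, [0.934110], and [0.928990]): 1 − (1 − 0.821000)(1 − 0.934110)(1 − 0.928990) = 0.9992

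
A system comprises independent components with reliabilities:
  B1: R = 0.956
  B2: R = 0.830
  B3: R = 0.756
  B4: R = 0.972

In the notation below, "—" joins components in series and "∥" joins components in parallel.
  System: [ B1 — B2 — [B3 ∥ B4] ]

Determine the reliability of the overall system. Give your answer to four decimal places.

0.7881

Parallel (B3 and B4): 1 − (1 − 0.756000)(1 − 0.972000) = 0.993168
Series (B1, B2, and [0.993168]): 0.956000 × 0.830000 × 0.993168 = 0.7881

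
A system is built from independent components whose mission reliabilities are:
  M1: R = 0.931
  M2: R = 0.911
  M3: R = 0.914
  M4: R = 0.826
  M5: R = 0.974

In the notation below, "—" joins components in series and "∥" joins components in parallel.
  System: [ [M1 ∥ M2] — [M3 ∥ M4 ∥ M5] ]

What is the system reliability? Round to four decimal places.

0.9935

Parallel (M1 and M2): 1 − (1 − 0.931000)(1 − 0.911000) = 0.993859
Parallel (M3, M4, and M5): 1 − (1 − 0.914000)(1 − 0.826000)(1 − 0.974000) = 0.999611
Series ([0.993859] and [0.999611]): 0.993859 × 0.999611 = 0.9935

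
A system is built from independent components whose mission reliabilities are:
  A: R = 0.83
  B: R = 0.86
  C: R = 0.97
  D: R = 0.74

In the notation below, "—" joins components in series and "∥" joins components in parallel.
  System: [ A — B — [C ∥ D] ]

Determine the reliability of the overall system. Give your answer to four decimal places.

0.7082

Parallel (C and D): 1 − (1 − 0.970000)(1 − 0.740000) = 0.992200
Series (A, B, and [0.992200]): 0.830000 × 0.860000 × 0.992200 = 0.7082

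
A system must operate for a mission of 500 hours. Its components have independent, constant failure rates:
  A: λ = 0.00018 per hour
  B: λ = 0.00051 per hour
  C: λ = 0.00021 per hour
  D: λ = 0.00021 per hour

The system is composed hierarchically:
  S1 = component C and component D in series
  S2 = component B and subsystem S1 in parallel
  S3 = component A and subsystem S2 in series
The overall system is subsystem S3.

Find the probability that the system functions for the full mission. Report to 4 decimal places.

R(A) = exp(−0.00018 × 500) = 0.913931
R(B) = exp(−0.00051 × 500) = 0.774916
R(C) = exp(−0.00021 × 500) = 0.900325
R(D) = exp(−0.00021 × 500) = 0.900325
Series (C and D): 0.900325 × 0.900325 = 0.810585
Parallel (B and [0.810585]): 1 − (1 − 0.774916)(1 − 0.810585) = 0.957366
Series (A and [0.957366]): 0.913931 × 0.957366 = 0.8750

0.8750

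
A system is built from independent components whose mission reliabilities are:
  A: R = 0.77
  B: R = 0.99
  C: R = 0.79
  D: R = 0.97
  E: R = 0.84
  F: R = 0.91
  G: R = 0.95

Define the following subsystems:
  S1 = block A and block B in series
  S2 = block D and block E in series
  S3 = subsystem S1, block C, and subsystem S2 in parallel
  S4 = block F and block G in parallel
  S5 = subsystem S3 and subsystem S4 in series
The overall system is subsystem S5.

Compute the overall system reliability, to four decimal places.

0.9863

Series (A and B): 0.770000 × 0.990000 = 0.762300
Series (D and E): 0.970000 × 0.840000 = 0.814800
Parallel ([0.762300], C, and [0.814800]): 1 − (1 − 0.762300)(1 − 0.790000)(1 − 0.814800) = 0.990755
Parallel (F and G): 1 − (1 − 0.910000)(1 − 0.950000) = 0.995500
Series ([0.990755] and [0.995500]): 0.990755 × 0.995500 = 0.9863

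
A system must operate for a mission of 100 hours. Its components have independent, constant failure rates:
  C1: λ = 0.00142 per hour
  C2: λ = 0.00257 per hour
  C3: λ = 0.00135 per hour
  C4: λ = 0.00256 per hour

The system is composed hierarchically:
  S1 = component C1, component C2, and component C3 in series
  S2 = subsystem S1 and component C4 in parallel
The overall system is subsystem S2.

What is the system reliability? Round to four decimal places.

0.9066

R(C1) = exp(−0.00142 × 100) = 0.867621
R(C2) = exp(−0.00257 × 100) = 0.773368
R(C3) = exp(−0.00135 × 100) = 0.873716
R(C4) = exp(−0.00256 × 100) = 0.774142
Series (C1, C2, and C3): 0.867621 × 0.773368 × 0.873716 = 0.586255
Parallel ([0.586255] and C4): 1 − (1 − 0.586255)(1 − 0.774142) = 0.9066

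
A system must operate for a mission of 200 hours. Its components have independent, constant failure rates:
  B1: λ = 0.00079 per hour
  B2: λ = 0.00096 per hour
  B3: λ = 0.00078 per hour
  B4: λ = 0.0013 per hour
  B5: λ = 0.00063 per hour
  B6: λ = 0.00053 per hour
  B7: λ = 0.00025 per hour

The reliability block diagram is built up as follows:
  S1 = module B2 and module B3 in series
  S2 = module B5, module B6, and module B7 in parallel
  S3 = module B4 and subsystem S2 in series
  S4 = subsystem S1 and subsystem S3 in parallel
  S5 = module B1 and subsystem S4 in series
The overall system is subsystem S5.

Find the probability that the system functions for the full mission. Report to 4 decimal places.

0.7963

R(B1) = exp(−0.00079 × 200) = 0.853850
R(B2) = exp(−0.00096 × 200) = 0.825307
R(B3) = exp(−0.00078 × 200) = 0.855559
R(B4) = exp(−0.0013 × 200) = 0.771052
R(B5) = exp(−0.00063 × 200) = 0.881615
R(B6) = exp(−0.00053 × 200) = 0.899425
R(B7) = exp(−0.00025 × 200) = 0.951229
Series (B2 and B3): 0.825307 × 0.855559 = 0.706099
Parallel (B5, B6, and B7): 1 − (1 − 0.881615)(1 − 0.899425)(1 − 0.951229) = 0.999419
Series (B4 and [0.999419]): 0.771052 × 0.999419 = 0.770604
Parallel ([0.706099] and [0.770604]): 1 − (1 − 0.706099)(1 − 0.770604) = 0.932580
Series (B1 and [0.932580]): 0.853850 × 0.932580 = 0.7963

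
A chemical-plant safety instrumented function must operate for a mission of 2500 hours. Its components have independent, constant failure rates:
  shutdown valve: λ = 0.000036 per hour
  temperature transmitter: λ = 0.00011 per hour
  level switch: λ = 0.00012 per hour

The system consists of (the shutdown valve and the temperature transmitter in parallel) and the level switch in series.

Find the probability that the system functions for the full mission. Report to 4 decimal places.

R(shutdown valve) = exp(−0.000036 × 2500) = 0.913931
R(temperature transmitter) = exp(−0.00011 × 2500) = 0.759572
R(level switch) = exp(−0.00012 × 2500) = 0.740818
Parallel (shutdown valve and temperature transmitter): 1 − (1 − 0.913931)(1 − 0.759572) = 0.979307
Series ([0.979307] and level switch): 0.979307 × 0.740818 = 0.7255

0.7255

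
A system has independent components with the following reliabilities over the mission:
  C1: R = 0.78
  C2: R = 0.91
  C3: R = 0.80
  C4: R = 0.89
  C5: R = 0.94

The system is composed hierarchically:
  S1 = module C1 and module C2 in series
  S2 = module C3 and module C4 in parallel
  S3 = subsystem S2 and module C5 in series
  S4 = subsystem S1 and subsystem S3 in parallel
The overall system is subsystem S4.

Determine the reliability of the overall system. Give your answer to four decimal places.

0.9766

Series (C1 and C2): 0.780000 × 0.910000 = 0.709800
Parallel (C3 and C4): 1 − (1 − 0.800000)(1 − 0.890000) = 0.978000
Series ([0.978000] and C5): 0.978000 × 0.940000 = 0.919320
Parallel ([0.709800] and [0.919320]): 1 − (1 − 0.709800)(1 − 0.919320) = 0.9766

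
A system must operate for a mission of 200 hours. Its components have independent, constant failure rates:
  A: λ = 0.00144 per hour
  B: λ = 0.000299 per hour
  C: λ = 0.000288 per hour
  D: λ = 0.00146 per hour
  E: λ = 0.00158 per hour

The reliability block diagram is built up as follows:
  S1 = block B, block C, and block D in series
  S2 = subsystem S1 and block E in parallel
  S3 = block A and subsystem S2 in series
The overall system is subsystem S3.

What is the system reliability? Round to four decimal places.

0.6815

R(A) = exp(−0.00144 × 200) = 0.749762
R(B) = exp(−0.000299 × 200) = 0.941953
R(C) = exp(−0.000288 × 200) = 0.944027
R(D) = exp(−0.00146 × 200) = 0.746769
R(E) = exp(−0.00158 × 200) = 0.729059
Series (B, C, and D): 0.941953 × 0.944027 × 0.746769 = 0.664049
Parallel ([0.664049] and E): 1 − (1 − 0.664049)(1 − 0.729059) = 0.908977
Series (A and [0.908977]): 0.749762 × 0.908977 = 0.6815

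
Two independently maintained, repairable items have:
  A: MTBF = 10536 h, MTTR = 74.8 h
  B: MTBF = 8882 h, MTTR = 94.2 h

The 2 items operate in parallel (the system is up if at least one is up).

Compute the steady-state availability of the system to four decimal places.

0.9999

A(A) = MTBF/(MTBF+MTTR) = 10536/(10536+74.8) = 0.992951
A(B) = MTBF/(MTBF+MTTR) = 8882/(8882+94.2) = 0.989506
Parallel availability: 1 − (1 − 0.992951)(1 − 0.989506) = 0.9999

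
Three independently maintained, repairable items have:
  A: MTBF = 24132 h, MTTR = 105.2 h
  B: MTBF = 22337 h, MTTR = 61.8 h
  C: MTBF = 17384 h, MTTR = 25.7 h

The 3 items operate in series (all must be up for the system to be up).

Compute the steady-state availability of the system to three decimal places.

A(A) = MTBF/(MTBF+MTTR) = 24132/(24132+105.2) = 0.995660
A(B) = MTBF/(MTBF+MTTR) = 22337/(22337+61.8) = 0.997241
A(C) = MTBF/(MTBF+MTTR) = 17384/(17384+25.7) = 0.998524
Series availability: 0.995660 × 0.997241 × 0.998524 = 0.991

0.991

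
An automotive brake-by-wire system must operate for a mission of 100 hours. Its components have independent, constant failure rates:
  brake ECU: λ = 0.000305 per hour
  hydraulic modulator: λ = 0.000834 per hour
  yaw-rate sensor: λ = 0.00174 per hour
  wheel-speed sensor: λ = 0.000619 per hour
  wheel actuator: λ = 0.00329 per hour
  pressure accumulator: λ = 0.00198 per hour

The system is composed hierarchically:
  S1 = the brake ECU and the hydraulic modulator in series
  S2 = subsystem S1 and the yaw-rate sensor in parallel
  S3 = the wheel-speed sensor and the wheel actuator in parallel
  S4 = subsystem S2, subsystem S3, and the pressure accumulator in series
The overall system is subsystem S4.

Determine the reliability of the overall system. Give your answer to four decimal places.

0.7927

R(brake ECU) = exp(−0.000305 × 100) = 0.969960
R(hydraulic modulator) = exp(−0.000834 × 100) = 0.919983
R(yaw-rate sensor) = exp(−0.00174 × 100) = 0.840297
R(wheel-speed sensor) = exp(−0.000619 × 100) = 0.939977
R(wheel actuator) = exp(−0.00329 × 100) = 0.719643
R(pressure accumulator) = exp(−0.00198 × 100) = 0.820370
Series (brake ECU and hydraulic modulator): 0.969960 × 0.919983 = 0.892347
Parallel ([0.892347] and yaw-rate sensor): 1 − (1 − 0.892347)(1 − 0.840297) = 0.982807
Parallel (wheel-speed sensor and wheel actuator): 1 − (1 − 0.939977)(1 − 0.719643) = 0.983172
Series ([0.982807], [0.983172], and pressure accumulator): 0.982807 × 0.983172 × 0.820370 = 0.7927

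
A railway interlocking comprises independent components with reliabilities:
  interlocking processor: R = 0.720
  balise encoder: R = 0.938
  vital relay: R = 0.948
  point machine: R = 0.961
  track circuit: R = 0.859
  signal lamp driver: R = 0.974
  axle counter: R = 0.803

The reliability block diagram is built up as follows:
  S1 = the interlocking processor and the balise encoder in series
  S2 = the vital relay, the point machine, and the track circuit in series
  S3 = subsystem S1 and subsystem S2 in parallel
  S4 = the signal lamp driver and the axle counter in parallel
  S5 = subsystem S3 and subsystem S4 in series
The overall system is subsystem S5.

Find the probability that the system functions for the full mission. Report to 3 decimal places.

Series (interlocking processor and balise encoder): 0.72000 × 0.93800 = 0.67536
Series (vital relay, point machine, and track circuit): 0.94800 × 0.96100 × 0.85900 = 0.78257
Parallel ([0.67536] and [0.78257]): 1 − (1 − 0.67536)(1 − 0.78257) = 0.92941
Parallel (signal lamp driver and axle counter): 1 − (1 − 0.97400)(1 − 0.80300) = 0.99488
Series ([0.92941] and [0.99488]): 0.92941 × 0.99488 = 0.925

0.925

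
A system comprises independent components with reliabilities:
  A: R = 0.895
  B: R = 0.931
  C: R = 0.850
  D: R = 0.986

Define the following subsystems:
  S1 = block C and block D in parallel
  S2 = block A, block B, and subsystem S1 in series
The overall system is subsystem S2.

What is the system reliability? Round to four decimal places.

Parallel (C and D): 1 − (1 − 0.850000)(1 − 0.986000) = 0.997900
Series (A, B, and [0.997900]): 0.895000 × 0.931000 × 0.997900 = 0.8315

0.8315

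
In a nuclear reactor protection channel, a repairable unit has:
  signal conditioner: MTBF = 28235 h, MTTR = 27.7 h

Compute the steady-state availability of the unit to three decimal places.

A(signal conditioner) = MTBF/(MTBF+MTTR) = 28235/(28235+27.7) = 0.999

0.999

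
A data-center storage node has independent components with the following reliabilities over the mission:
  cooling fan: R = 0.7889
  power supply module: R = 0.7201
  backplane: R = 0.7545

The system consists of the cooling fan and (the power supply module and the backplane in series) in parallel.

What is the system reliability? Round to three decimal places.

0.904

Series (power supply module and backplane): 0.72010 × 0.75450 = 0.54332
Parallel (cooling fan and [0.54332]): 1 − (1 − 0.78890)(1 − 0.54332) = 0.904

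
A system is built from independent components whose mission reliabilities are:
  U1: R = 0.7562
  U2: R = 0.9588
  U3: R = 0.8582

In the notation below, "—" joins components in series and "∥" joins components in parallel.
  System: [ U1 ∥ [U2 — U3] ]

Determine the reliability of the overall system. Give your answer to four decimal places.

Series (U2 and U3): 0.958800 × 0.858200 = 0.822842
Parallel (U1 and [0.822842]): 1 − (1 − 0.756200)(1 − 0.822842) = 0.9568

0.9568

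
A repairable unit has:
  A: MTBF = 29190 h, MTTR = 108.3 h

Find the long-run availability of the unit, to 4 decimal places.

0.9963

A(A) = MTBF/(MTBF+MTTR) = 29190/(29190+108.3) = 0.9963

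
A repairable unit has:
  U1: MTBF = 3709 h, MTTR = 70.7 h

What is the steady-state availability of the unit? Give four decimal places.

0.9813

A(U1) = MTBF/(MTBF+MTTR) = 3709/(3709+70.7) = 0.9813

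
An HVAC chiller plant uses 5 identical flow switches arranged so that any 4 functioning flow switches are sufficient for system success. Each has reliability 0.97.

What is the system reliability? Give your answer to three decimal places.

R = Σ_{i=4}^{5} C(5,i) p^i (1−p)^{5−i} with p = 0.97
C(5,4)·0.97^4·0.03^1 = 0.13279
C(5,5)·0.97^5·0.03^0 = 0.85873
Sum = 0.992

0.992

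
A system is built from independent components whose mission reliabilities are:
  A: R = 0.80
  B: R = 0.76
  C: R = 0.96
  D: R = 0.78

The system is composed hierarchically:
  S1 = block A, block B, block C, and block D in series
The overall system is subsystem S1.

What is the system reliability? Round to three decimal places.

0.455

Series (A, B, C, and D): 0.80000 × 0.76000 × 0.96000 × 0.78000 = 0.455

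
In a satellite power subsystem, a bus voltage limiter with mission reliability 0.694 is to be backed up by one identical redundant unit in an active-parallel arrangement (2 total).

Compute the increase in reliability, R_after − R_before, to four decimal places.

R_before = 0.694
R_after = 1 − (1 − 0.694)^2 = 0.9064
ΔR = 0.9064 − 0.694 = 0.2124

0.2124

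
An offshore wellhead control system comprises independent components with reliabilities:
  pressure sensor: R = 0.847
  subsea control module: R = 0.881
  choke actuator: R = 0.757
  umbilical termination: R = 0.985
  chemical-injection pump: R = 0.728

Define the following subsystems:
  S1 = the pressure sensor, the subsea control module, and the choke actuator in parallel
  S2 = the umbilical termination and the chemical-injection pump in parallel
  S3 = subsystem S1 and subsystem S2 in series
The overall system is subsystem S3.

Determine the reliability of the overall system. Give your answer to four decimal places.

0.9915

Parallel (pressure sensor, subsea control module, and choke actuator): 1 − (1 − 0.847000)(1 − 0.881000)(1 − 0.757000) = 0.995576
Parallel (umbilical termination and chemical-injection pump): 1 − (1 − 0.985000)(1 − 0.728000) = 0.995920
Series ([0.995576] and [0.995920]): 0.995576 × 0.995920 = 0.9915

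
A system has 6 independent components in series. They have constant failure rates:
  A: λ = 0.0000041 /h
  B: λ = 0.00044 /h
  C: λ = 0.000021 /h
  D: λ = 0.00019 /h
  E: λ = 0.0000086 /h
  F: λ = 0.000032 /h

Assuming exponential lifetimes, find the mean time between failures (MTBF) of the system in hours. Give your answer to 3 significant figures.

Series of exponential components: λ_sys = Σ λ_i
λ_sys = 0.0000041 + 0.00044 + 0.000021 + 0.00019 + 0.0000086 + 0.000032 = 6.9570e-04 /h
MTBF = 1 / λ_sys = 1440 h

1440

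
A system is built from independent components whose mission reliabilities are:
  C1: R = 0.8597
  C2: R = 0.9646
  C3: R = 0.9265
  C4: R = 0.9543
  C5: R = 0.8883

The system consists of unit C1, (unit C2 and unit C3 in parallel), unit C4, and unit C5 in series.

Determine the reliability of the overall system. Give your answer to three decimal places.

0.727

Parallel (C2 and C3): 1 − (1 − 0.96460)(1 − 0.92650) = 0.99740
Series (C1, [0.99740], C4, and C5): 0.85970 × 0.99740 × 0.95430 × 0.88830 = 0.727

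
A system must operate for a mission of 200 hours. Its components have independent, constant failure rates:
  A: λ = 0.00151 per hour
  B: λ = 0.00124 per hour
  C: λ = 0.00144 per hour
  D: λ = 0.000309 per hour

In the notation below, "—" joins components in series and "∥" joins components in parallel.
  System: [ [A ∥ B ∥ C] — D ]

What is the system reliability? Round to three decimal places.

R(A) = exp(−0.00151 × 200) = 0.73934
R(B) = exp(−0.00124 × 200) = 0.78036
R(C) = exp(−0.00144 × 200) = 0.74976
R(D) = exp(−0.000309 × 200) = 0.94007
Parallel (A, B, and C): 1 − (1 − 0.73934)(1 − 0.78036)(1 − 0.74976) = 0.98567
Series ([0.98567] and D): 0.98567 × 0.94007 = 0.927

0.927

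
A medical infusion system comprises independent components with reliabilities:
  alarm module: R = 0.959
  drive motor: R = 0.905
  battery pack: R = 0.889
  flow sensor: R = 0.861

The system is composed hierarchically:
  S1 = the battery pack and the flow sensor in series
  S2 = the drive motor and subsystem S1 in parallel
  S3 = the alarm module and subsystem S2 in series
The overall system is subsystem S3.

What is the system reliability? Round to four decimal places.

Series (battery pack and flow sensor): 0.889000 × 0.861000 = 0.765429
Parallel (drive motor and [0.765429]): 1 − (1 − 0.905000)(1 − 0.765429) = 0.977716
Series (alarm module and [0.977716]): 0.959000 × 0.977716 = 0.9376

0.9376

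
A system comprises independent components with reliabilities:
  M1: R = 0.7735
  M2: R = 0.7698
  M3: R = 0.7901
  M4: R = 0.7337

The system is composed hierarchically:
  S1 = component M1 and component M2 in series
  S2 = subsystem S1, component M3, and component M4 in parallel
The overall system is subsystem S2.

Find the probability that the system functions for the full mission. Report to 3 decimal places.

Series (M1 and M2): 0.77350 × 0.76980 = 0.59544
Parallel ([0.59544], M3, and M4): 1 − (1 − 0.59544)(1 − 0.79010)(1 − 0.73370) = 0.977

0.977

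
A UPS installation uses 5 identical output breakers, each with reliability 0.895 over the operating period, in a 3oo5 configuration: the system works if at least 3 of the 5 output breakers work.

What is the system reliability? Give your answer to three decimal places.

0.990

R = Σ_{i=3}^{5} C(5,i) p^i (1−p)^{5−i} with p = 0.895
C(5,3)·0.895^3·0.105^2 = 0.07904
C(5,4)·0.895^4·0.105^1 = 0.33686
C(5,5)·0.895^5·0.105^0 = 0.57427
Sum = 0.990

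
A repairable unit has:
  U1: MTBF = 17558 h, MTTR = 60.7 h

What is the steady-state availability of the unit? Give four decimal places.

A(U1) = MTBF/(MTBF+MTTR) = 17558/(17558+60.7) = 0.9966

0.9966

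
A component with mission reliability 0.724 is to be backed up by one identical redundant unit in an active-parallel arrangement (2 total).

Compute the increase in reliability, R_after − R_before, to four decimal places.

0.1998

R_before = 0.724
R_after = 1 − (1 − 0.724)^2 = 0.9238
ΔR = 0.9238 − 0.724 = 0.1998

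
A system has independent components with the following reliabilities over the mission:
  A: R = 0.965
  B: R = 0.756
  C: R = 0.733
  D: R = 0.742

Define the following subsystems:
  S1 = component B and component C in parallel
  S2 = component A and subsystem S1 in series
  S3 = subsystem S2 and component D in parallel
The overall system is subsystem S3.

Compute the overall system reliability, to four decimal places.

Parallel (B and C): 1 − (1 − 0.756000)(1 − 0.733000) = 0.934852
Series (A and [0.934852]): 0.965000 × 0.934852 = 0.902132
Parallel ([0.902132] and D): 1 − (1 − 0.902132)(1 − 0.742000) = 0.9748

0.9748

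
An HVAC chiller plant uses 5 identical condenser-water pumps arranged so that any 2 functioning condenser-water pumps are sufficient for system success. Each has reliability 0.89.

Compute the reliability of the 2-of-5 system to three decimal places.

R = Σ_{i=2}^{5} C(5,i) p^i (1−p)^{5−i} with p = 0.89
C(5,2)·0.89^2·0.11^3 = 0.01054
C(5,3)·0.89^3·0.11^2 = 0.08530
C(5,4)·0.89^4·0.11^1 = 0.34508
C(5,5)·0.89^5·0.11^0 = 0.55841
Sum = 0.999

0.999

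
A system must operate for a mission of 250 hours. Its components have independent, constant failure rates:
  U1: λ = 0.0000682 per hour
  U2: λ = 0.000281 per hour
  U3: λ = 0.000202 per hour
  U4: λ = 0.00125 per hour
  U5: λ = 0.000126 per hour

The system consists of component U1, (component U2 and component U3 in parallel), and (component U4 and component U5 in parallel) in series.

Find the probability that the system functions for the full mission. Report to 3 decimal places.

R(U1) = exp(−0.0000682 × 250) = 0.98309
R(U2) = exp(−0.000281 × 250) = 0.93216
R(U3) = exp(−0.000202 × 250) = 0.95075
R(U4) = exp(−0.00125 × 250) = 0.73162
R(U5) = exp(−0.000126 × 250) = 0.96899
Parallel (U2 and U3): 1 − (1 − 0.93216)(1 − 0.95075) = 0.99666
Parallel (U4 and U5): 1 − (1 − 0.73162)(1 − 0.96899) = 0.99168
Series (U1, [0.99666], and [0.99168]): 0.98309 × 0.99666 × 0.99168 = 0.972

0.972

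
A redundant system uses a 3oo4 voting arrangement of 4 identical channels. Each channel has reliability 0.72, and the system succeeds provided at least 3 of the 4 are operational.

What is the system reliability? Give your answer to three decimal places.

0.687

R = Σ_{i=3}^{4} C(4,i) p^i (1−p)^{4−i} with p = 0.72
C(4,3)·0.72^3·0.28^1 = 0.41804
C(4,4)·0.72^4·0.28^0 = 0.26874
Sum = 0.687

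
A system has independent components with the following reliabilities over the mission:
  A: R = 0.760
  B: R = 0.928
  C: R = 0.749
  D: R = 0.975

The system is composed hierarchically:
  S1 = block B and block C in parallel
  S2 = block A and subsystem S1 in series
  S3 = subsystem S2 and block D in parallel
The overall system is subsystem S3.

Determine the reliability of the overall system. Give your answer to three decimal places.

Parallel (B and C): 1 − (1 − 0.92800)(1 − 0.74900) = 0.98193
Series (A and [0.98193]): 0.76000 × 0.98193 = 0.74627
Parallel ([0.74627] and D): 1 − (1 − 0.74627)(1 − 0.97500) = 0.994

0.994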